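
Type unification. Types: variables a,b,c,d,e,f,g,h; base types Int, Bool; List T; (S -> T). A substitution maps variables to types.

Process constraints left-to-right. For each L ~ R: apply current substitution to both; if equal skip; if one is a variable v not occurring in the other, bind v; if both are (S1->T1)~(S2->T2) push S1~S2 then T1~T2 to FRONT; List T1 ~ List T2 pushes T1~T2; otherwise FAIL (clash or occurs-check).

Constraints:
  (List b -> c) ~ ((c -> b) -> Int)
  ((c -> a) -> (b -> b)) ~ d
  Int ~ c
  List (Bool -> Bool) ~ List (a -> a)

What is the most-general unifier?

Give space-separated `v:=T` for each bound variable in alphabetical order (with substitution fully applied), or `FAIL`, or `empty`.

Answer: FAIL

Derivation:
step 1: unify (List b -> c) ~ ((c -> b) -> Int)  [subst: {-} | 3 pending]
  -> decompose arrow: push List b~(c -> b), c~Int
step 2: unify List b ~ (c -> b)  [subst: {-} | 4 pending]
  clash: List b vs (c -> b)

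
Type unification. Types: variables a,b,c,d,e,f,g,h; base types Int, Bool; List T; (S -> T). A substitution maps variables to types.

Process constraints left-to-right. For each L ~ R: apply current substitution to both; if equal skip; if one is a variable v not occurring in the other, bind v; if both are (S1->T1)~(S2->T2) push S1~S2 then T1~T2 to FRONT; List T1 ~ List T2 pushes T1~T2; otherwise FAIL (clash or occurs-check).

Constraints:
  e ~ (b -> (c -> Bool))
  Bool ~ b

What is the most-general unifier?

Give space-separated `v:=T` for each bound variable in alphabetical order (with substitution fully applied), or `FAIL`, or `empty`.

step 1: unify e ~ (b -> (c -> Bool))  [subst: {-} | 1 pending]
  bind e := (b -> (c -> Bool))
step 2: unify Bool ~ b  [subst: {e:=(b -> (c -> Bool))} | 0 pending]
  bind b := Bool

Answer: b:=Bool e:=(Bool -> (c -> Bool))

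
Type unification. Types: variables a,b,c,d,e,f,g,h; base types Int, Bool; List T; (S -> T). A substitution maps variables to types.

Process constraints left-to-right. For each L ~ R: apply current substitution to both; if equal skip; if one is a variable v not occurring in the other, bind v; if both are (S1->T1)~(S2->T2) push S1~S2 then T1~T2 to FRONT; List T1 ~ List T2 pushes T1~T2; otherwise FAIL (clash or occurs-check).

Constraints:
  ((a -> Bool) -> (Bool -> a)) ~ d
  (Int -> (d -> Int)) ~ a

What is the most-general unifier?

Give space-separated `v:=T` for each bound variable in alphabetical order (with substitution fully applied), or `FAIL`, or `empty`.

step 1: unify ((a -> Bool) -> (Bool -> a)) ~ d  [subst: {-} | 1 pending]
  bind d := ((a -> Bool) -> (Bool -> a))
step 2: unify (Int -> (((a -> Bool) -> (Bool -> a)) -> Int)) ~ a  [subst: {d:=((a -> Bool) -> (Bool -> a))} | 0 pending]
  occurs-check fail

Answer: FAIL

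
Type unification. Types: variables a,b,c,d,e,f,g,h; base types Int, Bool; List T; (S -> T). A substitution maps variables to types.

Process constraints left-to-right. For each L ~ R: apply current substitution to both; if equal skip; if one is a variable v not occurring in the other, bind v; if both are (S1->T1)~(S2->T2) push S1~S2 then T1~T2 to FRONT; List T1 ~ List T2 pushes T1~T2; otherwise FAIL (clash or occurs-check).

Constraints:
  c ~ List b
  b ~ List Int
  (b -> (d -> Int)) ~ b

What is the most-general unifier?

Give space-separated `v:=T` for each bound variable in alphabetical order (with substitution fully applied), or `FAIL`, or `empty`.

step 1: unify c ~ List b  [subst: {-} | 2 pending]
  bind c := List b
step 2: unify b ~ List Int  [subst: {c:=List b} | 1 pending]
  bind b := List Int
step 3: unify (List Int -> (d -> Int)) ~ List Int  [subst: {c:=List b, b:=List Int} | 0 pending]
  clash: (List Int -> (d -> Int)) vs List Int

Answer: FAIL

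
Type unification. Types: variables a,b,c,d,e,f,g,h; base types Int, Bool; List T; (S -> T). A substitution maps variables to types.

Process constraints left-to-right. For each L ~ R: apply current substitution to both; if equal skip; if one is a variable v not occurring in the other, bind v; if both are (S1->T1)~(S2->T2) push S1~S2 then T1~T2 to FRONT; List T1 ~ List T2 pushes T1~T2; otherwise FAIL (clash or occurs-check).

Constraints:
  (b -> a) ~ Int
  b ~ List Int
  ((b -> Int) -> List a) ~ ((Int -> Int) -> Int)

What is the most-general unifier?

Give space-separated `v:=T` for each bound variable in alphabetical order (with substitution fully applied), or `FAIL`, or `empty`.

step 1: unify (b -> a) ~ Int  [subst: {-} | 2 pending]
  clash: (b -> a) vs Int

Answer: FAIL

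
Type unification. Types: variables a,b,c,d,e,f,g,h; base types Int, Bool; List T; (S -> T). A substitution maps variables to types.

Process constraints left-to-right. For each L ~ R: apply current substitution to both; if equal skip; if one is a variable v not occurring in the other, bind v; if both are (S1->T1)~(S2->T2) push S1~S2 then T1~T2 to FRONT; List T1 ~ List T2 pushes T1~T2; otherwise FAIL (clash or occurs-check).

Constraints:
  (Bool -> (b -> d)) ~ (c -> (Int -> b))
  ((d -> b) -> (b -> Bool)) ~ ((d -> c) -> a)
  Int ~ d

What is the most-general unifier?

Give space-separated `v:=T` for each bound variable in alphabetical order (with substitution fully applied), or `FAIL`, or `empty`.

step 1: unify (Bool -> (b -> d)) ~ (c -> (Int -> b))  [subst: {-} | 2 pending]
  -> decompose arrow: push Bool~c, (b -> d)~(Int -> b)
step 2: unify Bool ~ c  [subst: {-} | 3 pending]
  bind c := Bool
step 3: unify (b -> d) ~ (Int -> b)  [subst: {c:=Bool} | 2 pending]
  -> decompose arrow: push b~Int, d~b
step 4: unify b ~ Int  [subst: {c:=Bool} | 3 pending]
  bind b := Int
step 5: unify d ~ Int  [subst: {c:=Bool, b:=Int} | 2 pending]
  bind d := Int
step 6: unify ((Int -> Int) -> (Int -> Bool)) ~ ((Int -> Bool) -> a)  [subst: {c:=Bool, b:=Int, d:=Int} | 1 pending]
  -> decompose arrow: push (Int -> Int)~(Int -> Bool), (Int -> Bool)~a
step 7: unify (Int -> Int) ~ (Int -> Bool)  [subst: {c:=Bool, b:=Int, d:=Int} | 2 pending]
  -> decompose arrow: push Int~Int, Int~Bool
step 8: unify Int ~ Int  [subst: {c:=Bool, b:=Int, d:=Int} | 3 pending]
  -> identical, skip
step 9: unify Int ~ Bool  [subst: {c:=Bool, b:=Int, d:=Int} | 2 pending]
  clash: Int vs Bool

Answer: FAIL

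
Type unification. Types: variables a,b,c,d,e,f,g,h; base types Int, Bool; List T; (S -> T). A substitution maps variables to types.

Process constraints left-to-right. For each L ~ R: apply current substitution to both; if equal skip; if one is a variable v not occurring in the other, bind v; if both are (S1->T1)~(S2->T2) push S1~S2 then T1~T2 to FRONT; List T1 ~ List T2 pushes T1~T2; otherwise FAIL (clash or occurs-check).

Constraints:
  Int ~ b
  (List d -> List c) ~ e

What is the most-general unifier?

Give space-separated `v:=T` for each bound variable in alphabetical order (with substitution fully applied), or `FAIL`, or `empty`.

Answer: b:=Int e:=(List d -> List c)

Derivation:
step 1: unify Int ~ b  [subst: {-} | 1 pending]
  bind b := Int
step 2: unify (List d -> List c) ~ e  [subst: {b:=Int} | 0 pending]
  bind e := (List d -> List c)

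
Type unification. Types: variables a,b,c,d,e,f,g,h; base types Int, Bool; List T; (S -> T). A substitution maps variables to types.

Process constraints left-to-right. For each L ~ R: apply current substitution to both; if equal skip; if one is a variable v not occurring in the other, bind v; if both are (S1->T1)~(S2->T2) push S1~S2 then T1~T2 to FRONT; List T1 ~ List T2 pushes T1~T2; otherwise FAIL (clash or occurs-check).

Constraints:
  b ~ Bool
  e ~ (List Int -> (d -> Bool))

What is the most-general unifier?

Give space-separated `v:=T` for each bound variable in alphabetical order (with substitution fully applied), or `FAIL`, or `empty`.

Answer: b:=Bool e:=(List Int -> (d -> Bool))

Derivation:
step 1: unify b ~ Bool  [subst: {-} | 1 pending]
  bind b := Bool
step 2: unify e ~ (List Int -> (d -> Bool))  [subst: {b:=Bool} | 0 pending]
  bind e := (List Int -> (d -> Bool))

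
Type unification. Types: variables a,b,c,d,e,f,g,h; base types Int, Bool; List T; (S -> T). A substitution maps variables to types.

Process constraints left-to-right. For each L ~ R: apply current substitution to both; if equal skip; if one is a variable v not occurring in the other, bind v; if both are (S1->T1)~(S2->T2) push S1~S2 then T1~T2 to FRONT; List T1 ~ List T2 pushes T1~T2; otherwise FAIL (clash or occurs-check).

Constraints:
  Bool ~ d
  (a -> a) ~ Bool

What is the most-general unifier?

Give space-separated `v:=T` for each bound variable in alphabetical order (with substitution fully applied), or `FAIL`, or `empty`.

step 1: unify Bool ~ d  [subst: {-} | 1 pending]
  bind d := Bool
step 2: unify (a -> a) ~ Bool  [subst: {d:=Bool} | 0 pending]
  clash: (a -> a) vs Bool

Answer: FAIL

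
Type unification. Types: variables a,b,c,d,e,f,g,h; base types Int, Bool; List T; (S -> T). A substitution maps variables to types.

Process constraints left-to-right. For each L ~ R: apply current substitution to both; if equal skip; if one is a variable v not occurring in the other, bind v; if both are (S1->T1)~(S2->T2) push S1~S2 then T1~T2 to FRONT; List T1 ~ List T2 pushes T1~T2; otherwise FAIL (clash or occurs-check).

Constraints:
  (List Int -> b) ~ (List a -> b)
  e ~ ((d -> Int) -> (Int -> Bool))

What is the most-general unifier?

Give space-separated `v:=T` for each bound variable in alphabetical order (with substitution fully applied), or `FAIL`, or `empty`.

Answer: a:=Int e:=((d -> Int) -> (Int -> Bool))

Derivation:
step 1: unify (List Int -> b) ~ (List a -> b)  [subst: {-} | 1 pending]
  -> decompose arrow: push List Int~List a, b~b
step 2: unify List Int ~ List a  [subst: {-} | 2 pending]
  -> decompose List: push Int~a
step 3: unify Int ~ a  [subst: {-} | 2 pending]
  bind a := Int
step 4: unify b ~ b  [subst: {a:=Int} | 1 pending]
  -> identical, skip
step 5: unify e ~ ((d -> Int) -> (Int -> Bool))  [subst: {a:=Int} | 0 pending]
  bind e := ((d -> Int) -> (Int -> Bool))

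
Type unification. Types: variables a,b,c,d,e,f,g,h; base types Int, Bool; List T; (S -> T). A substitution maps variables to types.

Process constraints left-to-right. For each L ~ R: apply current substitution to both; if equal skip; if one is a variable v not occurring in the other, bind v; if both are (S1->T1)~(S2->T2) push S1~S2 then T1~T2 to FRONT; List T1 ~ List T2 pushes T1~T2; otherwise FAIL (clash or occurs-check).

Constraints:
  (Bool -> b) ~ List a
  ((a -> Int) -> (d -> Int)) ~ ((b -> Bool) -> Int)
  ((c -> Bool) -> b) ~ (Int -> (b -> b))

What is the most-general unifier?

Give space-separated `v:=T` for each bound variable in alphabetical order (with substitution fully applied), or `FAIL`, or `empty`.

step 1: unify (Bool -> b) ~ List a  [subst: {-} | 2 pending]
  clash: (Bool -> b) vs List a

Answer: FAIL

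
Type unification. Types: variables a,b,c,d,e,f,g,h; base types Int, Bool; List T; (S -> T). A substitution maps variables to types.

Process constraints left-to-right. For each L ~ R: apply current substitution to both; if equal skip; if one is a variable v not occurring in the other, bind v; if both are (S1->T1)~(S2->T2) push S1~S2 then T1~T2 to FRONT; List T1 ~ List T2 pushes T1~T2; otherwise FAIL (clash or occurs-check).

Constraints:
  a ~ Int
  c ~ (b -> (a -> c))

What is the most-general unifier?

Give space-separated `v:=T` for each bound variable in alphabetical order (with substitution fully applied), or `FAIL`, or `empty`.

step 1: unify a ~ Int  [subst: {-} | 1 pending]
  bind a := Int
step 2: unify c ~ (b -> (Int -> c))  [subst: {a:=Int} | 0 pending]
  occurs-check fail: c in (b -> (Int -> c))

Answer: FAIL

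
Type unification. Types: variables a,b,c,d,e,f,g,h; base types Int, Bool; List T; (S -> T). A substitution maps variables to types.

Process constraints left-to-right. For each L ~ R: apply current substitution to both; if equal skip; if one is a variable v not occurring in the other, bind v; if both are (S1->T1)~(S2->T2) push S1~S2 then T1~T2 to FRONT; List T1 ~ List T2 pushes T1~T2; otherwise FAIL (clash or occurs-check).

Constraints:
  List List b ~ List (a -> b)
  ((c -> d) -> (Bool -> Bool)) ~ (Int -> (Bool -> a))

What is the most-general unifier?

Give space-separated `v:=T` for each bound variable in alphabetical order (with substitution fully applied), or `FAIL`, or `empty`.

step 1: unify List List b ~ List (a -> b)  [subst: {-} | 1 pending]
  -> decompose List: push List b~(a -> b)
step 2: unify List b ~ (a -> b)  [subst: {-} | 1 pending]
  clash: List b vs (a -> b)

Answer: FAIL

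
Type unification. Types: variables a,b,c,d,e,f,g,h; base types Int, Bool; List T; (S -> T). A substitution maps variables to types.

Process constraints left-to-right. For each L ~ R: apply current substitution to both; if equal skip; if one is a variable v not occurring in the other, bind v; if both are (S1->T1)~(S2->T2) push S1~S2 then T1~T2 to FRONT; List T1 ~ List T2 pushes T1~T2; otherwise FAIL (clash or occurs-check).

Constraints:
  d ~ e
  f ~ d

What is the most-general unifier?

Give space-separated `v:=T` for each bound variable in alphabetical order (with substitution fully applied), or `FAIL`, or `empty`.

Answer: d:=e f:=e

Derivation:
step 1: unify d ~ e  [subst: {-} | 1 pending]
  bind d := e
step 2: unify f ~ e  [subst: {d:=e} | 0 pending]
  bind f := e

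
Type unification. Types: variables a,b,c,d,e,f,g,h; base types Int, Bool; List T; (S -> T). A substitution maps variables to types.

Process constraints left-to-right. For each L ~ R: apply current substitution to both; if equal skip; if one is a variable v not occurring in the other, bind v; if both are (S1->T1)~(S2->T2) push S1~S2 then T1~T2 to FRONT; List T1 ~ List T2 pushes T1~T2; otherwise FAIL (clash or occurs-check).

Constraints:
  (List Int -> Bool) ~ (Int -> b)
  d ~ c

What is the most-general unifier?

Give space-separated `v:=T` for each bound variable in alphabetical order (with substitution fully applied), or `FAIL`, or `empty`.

Answer: FAIL

Derivation:
step 1: unify (List Int -> Bool) ~ (Int -> b)  [subst: {-} | 1 pending]
  -> decompose arrow: push List Int~Int, Bool~b
step 2: unify List Int ~ Int  [subst: {-} | 2 pending]
  clash: List Int vs Int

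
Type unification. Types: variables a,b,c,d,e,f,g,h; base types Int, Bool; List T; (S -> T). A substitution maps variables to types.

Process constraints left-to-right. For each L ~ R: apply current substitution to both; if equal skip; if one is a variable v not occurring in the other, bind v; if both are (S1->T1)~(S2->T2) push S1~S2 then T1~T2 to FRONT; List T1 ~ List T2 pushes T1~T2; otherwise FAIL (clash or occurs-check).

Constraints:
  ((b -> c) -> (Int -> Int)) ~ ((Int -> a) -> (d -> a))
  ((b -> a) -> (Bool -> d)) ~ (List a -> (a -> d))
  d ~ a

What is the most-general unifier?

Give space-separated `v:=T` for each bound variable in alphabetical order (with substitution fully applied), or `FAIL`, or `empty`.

Answer: FAIL

Derivation:
step 1: unify ((b -> c) -> (Int -> Int)) ~ ((Int -> a) -> (d -> a))  [subst: {-} | 2 pending]
  -> decompose arrow: push (b -> c)~(Int -> a), (Int -> Int)~(d -> a)
step 2: unify (b -> c) ~ (Int -> a)  [subst: {-} | 3 pending]
  -> decompose arrow: push b~Int, c~a
step 3: unify b ~ Int  [subst: {-} | 4 pending]
  bind b := Int
step 4: unify c ~ a  [subst: {b:=Int} | 3 pending]
  bind c := a
step 5: unify (Int -> Int) ~ (d -> a)  [subst: {b:=Int, c:=a} | 2 pending]
  -> decompose arrow: push Int~d, Int~a
step 6: unify Int ~ d  [subst: {b:=Int, c:=a} | 3 pending]
  bind d := Int
step 7: unify Int ~ a  [subst: {b:=Int, c:=a, d:=Int} | 2 pending]
  bind a := Int
step 8: unify ((Int -> Int) -> (Bool -> Int)) ~ (List Int -> (Int -> Int))  [subst: {b:=Int, c:=a, d:=Int, a:=Int} | 1 pending]
  -> decompose arrow: push (Int -> Int)~List Int, (Bool -> Int)~(Int -> Int)
step 9: unify (Int -> Int) ~ List Int  [subst: {b:=Int, c:=a, d:=Int, a:=Int} | 2 pending]
  clash: (Int -> Int) vs List Int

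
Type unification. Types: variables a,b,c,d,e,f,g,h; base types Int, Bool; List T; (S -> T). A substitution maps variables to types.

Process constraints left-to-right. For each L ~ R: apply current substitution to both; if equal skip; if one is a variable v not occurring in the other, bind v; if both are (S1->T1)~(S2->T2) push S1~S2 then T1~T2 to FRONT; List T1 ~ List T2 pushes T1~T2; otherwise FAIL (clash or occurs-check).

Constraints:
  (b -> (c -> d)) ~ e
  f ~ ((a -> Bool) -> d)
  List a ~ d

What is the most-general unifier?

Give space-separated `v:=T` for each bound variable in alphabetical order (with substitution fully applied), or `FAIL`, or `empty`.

Answer: d:=List a e:=(b -> (c -> List a)) f:=((a -> Bool) -> List a)

Derivation:
step 1: unify (b -> (c -> d)) ~ e  [subst: {-} | 2 pending]
  bind e := (b -> (c -> d))
step 2: unify f ~ ((a -> Bool) -> d)  [subst: {e:=(b -> (c -> d))} | 1 pending]
  bind f := ((a -> Bool) -> d)
step 3: unify List a ~ d  [subst: {e:=(b -> (c -> d)), f:=((a -> Bool) -> d)} | 0 pending]
  bind d := List a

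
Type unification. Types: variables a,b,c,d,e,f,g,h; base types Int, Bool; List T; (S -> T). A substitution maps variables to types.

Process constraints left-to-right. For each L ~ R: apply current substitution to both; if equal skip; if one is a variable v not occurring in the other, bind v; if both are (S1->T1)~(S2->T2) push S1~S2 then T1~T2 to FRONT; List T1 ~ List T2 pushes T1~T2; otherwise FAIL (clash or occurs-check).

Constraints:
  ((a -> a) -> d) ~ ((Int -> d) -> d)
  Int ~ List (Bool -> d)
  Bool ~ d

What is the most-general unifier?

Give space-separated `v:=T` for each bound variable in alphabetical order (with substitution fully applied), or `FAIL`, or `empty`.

Answer: FAIL

Derivation:
step 1: unify ((a -> a) -> d) ~ ((Int -> d) -> d)  [subst: {-} | 2 pending]
  -> decompose arrow: push (a -> a)~(Int -> d), d~d
step 2: unify (a -> a) ~ (Int -> d)  [subst: {-} | 3 pending]
  -> decompose arrow: push a~Int, a~d
step 3: unify a ~ Int  [subst: {-} | 4 pending]
  bind a := Int
step 4: unify Int ~ d  [subst: {a:=Int} | 3 pending]
  bind d := Int
step 5: unify Int ~ Int  [subst: {a:=Int, d:=Int} | 2 pending]
  -> identical, skip
step 6: unify Int ~ List (Bool -> Int)  [subst: {a:=Int, d:=Int} | 1 pending]
  clash: Int vs List (Bool -> Int)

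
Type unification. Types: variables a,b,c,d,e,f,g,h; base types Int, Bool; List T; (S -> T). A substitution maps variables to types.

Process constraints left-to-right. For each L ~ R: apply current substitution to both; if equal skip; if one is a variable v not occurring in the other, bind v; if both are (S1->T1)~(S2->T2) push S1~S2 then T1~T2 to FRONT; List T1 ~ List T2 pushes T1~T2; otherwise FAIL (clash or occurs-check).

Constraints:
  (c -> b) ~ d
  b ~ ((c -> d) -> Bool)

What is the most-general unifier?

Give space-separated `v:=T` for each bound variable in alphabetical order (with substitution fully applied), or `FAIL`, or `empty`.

step 1: unify (c -> b) ~ d  [subst: {-} | 1 pending]
  bind d := (c -> b)
step 2: unify b ~ ((c -> (c -> b)) -> Bool)  [subst: {d:=(c -> b)} | 0 pending]
  occurs-check fail: b in ((c -> (c -> b)) -> Bool)

Answer: FAIL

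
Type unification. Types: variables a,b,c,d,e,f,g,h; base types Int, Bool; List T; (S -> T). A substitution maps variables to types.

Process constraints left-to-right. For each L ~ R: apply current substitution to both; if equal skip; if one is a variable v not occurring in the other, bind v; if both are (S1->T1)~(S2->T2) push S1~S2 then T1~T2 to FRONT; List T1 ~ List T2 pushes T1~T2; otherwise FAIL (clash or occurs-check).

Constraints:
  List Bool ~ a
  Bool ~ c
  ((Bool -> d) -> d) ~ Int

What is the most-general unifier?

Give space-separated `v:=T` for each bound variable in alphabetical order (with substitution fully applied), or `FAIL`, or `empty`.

step 1: unify List Bool ~ a  [subst: {-} | 2 pending]
  bind a := List Bool
step 2: unify Bool ~ c  [subst: {a:=List Bool} | 1 pending]
  bind c := Bool
step 3: unify ((Bool -> d) -> d) ~ Int  [subst: {a:=List Bool, c:=Bool} | 0 pending]
  clash: ((Bool -> d) -> d) vs Int

Answer: FAIL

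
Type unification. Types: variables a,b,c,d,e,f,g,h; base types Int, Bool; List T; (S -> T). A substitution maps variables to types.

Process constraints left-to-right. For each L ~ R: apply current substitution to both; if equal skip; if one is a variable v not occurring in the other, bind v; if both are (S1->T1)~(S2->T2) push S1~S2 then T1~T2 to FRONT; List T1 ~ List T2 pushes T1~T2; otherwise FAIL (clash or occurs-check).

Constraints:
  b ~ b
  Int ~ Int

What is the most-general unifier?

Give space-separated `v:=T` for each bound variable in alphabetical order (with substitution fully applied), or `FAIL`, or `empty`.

step 1: unify b ~ b  [subst: {-} | 1 pending]
  -> identical, skip
step 2: unify Int ~ Int  [subst: {-} | 0 pending]
  -> identical, skip

Answer: empty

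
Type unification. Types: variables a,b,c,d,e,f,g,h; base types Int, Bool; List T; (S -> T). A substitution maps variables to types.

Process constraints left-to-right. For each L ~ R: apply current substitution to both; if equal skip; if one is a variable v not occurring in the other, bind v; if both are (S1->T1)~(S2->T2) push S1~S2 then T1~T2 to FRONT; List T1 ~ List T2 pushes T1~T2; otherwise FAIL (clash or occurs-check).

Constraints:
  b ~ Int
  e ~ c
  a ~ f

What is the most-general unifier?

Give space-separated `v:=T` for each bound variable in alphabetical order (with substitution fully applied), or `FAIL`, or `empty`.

Answer: a:=f b:=Int e:=c

Derivation:
step 1: unify b ~ Int  [subst: {-} | 2 pending]
  bind b := Int
step 2: unify e ~ c  [subst: {b:=Int} | 1 pending]
  bind e := c
step 3: unify a ~ f  [subst: {b:=Int, e:=c} | 0 pending]
  bind a := f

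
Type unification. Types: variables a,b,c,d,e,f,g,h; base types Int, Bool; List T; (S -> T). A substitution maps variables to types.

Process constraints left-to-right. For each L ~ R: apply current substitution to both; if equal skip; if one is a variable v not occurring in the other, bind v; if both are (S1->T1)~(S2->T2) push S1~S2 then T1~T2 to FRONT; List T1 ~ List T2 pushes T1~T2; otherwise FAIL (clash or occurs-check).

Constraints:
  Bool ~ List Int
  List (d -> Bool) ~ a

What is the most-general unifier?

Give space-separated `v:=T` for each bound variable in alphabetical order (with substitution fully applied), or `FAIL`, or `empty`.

step 1: unify Bool ~ List Int  [subst: {-} | 1 pending]
  clash: Bool vs List Int

Answer: FAIL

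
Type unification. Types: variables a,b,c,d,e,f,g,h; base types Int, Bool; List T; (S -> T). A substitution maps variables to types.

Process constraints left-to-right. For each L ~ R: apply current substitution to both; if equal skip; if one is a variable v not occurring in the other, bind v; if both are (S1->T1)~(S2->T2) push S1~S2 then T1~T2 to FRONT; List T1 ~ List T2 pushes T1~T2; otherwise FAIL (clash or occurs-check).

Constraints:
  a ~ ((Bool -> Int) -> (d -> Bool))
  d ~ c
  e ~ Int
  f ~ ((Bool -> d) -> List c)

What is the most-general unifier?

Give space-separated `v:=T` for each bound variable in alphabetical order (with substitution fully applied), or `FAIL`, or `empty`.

Answer: a:=((Bool -> Int) -> (c -> Bool)) d:=c e:=Int f:=((Bool -> c) -> List c)

Derivation:
step 1: unify a ~ ((Bool -> Int) -> (d -> Bool))  [subst: {-} | 3 pending]
  bind a := ((Bool -> Int) -> (d -> Bool))
step 2: unify d ~ c  [subst: {a:=((Bool -> Int) -> (d -> Bool))} | 2 pending]
  bind d := c
step 3: unify e ~ Int  [subst: {a:=((Bool -> Int) -> (d -> Bool)), d:=c} | 1 pending]
  bind e := Int
step 4: unify f ~ ((Bool -> c) -> List c)  [subst: {a:=((Bool -> Int) -> (d -> Bool)), d:=c, e:=Int} | 0 pending]
  bind f := ((Bool -> c) -> List c)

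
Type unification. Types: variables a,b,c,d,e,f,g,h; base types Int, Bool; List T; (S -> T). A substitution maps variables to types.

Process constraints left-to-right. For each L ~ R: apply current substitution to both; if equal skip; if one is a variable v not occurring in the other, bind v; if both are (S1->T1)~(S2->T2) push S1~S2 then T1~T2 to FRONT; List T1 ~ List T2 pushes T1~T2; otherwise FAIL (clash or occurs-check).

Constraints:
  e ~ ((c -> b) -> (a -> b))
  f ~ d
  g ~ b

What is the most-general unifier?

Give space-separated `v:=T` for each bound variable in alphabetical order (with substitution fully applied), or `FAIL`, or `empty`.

step 1: unify e ~ ((c -> b) -> (a -> b))  [subst: {-} | 2 pending]
  bind e := ((c -> b) -> (a -> b))
step 2: unify f ~ d  [subst: {e:=((c -> b) -> (a -> b))} | 1 pending]
  bind f := d
step 3: unify g ~ b  [subst: {e:=((c -> b) -> (a -> b)), f:=d} | 0 pending]
  bind g := b

Answer: e:=((c -> b) -> (a -> b)) f:=d g:=b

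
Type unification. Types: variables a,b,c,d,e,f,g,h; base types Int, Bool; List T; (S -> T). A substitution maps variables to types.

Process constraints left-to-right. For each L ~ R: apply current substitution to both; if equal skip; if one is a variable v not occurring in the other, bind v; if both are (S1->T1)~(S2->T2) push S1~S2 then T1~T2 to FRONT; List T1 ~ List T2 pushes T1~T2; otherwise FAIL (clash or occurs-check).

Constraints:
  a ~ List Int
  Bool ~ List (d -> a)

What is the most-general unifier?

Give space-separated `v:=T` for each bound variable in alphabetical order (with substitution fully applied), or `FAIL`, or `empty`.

Answer: FAIL

Derivation:
step 1: unify a ~ List Int  [subst: {-} | 1 pending]
  bind a := List Int
step 2: unify Bool ~ List (d -> List Int)  [subst: {a:=List Int} | 0 pending]
  clash: Bool vs List (d -> List Int)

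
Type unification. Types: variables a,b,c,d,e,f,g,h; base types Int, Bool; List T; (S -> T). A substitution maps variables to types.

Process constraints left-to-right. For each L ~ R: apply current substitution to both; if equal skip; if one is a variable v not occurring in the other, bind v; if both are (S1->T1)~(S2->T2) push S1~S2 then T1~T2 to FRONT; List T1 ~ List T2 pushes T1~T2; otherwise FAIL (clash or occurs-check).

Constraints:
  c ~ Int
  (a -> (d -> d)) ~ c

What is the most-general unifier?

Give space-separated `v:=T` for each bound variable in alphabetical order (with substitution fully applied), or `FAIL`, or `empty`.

Answer: FAIL

Derivation:
step 1: unify c ~ Int  [subst: {-} | 1 pending]
  bind c := Int
step 2: unify (a -> (d -> d)) ~ Int  [subst: {c:=Int} | 0 pending]
  clash: (a -> (d -> d)) vs Int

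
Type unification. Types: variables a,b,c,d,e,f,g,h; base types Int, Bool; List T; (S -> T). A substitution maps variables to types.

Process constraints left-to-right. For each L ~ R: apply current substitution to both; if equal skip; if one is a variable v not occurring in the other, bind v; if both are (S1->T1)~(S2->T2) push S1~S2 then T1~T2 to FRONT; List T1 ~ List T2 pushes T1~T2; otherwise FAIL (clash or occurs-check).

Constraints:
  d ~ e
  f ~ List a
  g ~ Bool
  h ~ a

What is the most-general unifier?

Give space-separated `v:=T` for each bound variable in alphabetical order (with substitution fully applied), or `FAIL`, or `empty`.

Answer: d:=e f:=List a g:=Bool h:=a

Derivation:
step 1: unify d ~ e  [subst: {-} | 3 pending]
  bind d := e
step 2: unify f ~ List a  [subst: {d:=e} | 2 pending]
  bind f := List a
step 3: unify g ~ Bool  [subst: {d:=e, f:=List a} | 1 pending]
  bind g := Bool
step 4: unify h ~ a  [subst: {d:=e, f:=List a, g:=Bool} | 0 pending]
  bind h := a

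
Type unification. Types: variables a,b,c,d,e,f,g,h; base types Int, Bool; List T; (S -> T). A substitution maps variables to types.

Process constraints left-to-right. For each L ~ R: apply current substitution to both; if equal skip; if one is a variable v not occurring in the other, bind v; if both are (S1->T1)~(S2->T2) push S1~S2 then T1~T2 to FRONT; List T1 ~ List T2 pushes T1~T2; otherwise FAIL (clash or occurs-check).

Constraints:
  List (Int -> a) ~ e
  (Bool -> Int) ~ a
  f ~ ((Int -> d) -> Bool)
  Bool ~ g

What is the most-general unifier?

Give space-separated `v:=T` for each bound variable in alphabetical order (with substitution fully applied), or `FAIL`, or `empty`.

Answer: a:=(Bool -> Int) e:=List (Int -> (Bool -> Int)) f:=((Int -> d) -> Bool) g:=Bool

Derivation:
step 1: unify List (Int -> a) ~ e  [subst: {-} | 3 pending]
  bind e := List (Int -> a)
step 2: unify (Bool -> Int) ~ a  [subst: {e:=List (Int -> a)} | 2 pending]
  bind a := (Bool -> Int)
step 3: unify f ~ ((Int -> d) -> Bool)  [subst: {e:=List (Int -> a), a:=(Bool -> Int)} | 1 pending]
  bind f := ((Int -> d) -> Bool)
step 4: unify Bool ~ g  [subst: {e:=List (Int -> a), a:=(Bool -> Int), f:=((Int -> d) -> Bool)} | 0 pending]
  bind g := Bool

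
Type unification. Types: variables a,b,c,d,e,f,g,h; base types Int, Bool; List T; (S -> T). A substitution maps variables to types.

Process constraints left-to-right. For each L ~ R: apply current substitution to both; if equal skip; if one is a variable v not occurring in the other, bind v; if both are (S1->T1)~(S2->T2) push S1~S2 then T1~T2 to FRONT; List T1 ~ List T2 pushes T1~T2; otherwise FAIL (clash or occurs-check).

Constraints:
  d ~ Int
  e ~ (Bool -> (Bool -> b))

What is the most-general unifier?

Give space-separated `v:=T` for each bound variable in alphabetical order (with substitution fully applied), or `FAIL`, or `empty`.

Answer: d:=Int e:=(Bool -> (Bool -> b))

Derivation:
step 1: unify d ~ Int  [subst: {-} | 1 pending]
  bind d := Int
step 2: unify e ~ (Bool -> (Bool -> b))  [subst: {d:=Int} | 0 pending]
  bind e := (Bool -> (Bool -> b))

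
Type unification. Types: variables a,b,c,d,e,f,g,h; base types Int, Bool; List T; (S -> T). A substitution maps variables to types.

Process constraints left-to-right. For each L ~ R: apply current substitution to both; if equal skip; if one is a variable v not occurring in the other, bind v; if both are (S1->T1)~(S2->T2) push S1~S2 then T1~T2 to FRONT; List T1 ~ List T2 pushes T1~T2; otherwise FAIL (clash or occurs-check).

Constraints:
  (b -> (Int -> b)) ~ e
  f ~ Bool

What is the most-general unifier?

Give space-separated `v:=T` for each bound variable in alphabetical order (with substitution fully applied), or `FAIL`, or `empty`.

step 1: unify (b -> (Int -> b)) ~ e  [subst: {-} | 1 pending]
  bind e := (b -> (Int -> b))
step 2: unify f ~ Bool  [subst: {e:=(b -> (Int -> b))} | 0 pending]
  bind f := Bool

Answer: e:=(b -> (Int -> b)) f:=Bool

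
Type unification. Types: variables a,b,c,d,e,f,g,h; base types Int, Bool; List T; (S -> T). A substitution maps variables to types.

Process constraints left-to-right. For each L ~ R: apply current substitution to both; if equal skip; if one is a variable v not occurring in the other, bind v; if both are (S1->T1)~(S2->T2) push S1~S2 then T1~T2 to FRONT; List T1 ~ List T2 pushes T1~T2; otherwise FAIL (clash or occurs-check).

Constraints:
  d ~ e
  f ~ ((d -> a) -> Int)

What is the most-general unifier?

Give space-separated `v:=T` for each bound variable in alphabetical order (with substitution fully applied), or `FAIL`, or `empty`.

Answer: d:=e f:=((e -> a) -> Int)

Derivation:
step 1: unify d ~ e  [subst: {-} | 1 pending]
  bind d := e
step 2: unify f ~ ((e -> a) -> Int)  [subst: {d:=e} | 0 pending]
  bind f := ((e -> a) -> Int)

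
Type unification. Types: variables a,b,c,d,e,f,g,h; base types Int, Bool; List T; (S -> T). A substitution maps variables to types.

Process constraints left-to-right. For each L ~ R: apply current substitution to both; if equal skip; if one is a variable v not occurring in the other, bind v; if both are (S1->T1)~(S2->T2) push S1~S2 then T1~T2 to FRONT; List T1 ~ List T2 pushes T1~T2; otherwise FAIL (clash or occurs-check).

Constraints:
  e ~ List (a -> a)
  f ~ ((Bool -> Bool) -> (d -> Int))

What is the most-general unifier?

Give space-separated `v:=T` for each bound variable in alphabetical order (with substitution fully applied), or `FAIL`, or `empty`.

Answer: e:=List (a -> a) f:=((Bool -> Bool) -> (d -> Int))

Derivation:
step 1: unify e ~ List (a -> a)  [subst: {-} | 1 pending]
  bind e := List (a -> a)
step 2: unify f ~ ((Bool -> Bool) -> (d -> Int))  [subst: {e:=List (a -> a)} | 0 pending]
  bind f := ((Bool -> Bool) -> (d -> Int))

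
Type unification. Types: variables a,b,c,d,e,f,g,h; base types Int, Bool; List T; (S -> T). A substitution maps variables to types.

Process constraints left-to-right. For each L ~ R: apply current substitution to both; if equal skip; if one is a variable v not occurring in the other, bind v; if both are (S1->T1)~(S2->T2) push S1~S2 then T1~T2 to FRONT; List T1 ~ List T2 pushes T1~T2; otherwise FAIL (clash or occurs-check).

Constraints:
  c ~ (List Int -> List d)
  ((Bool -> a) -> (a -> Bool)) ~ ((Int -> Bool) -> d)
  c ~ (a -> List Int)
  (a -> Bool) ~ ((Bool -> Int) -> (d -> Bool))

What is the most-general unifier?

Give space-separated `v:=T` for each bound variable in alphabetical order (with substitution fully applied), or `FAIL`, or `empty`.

step 1: unify c ~ (List Int -> List d)  [subst: {-} | 3 pending]
  bind c := (List Int -> List d)
step 2: unify ((Bool -> a) -> (a -> Bool)) ~ ((Int -> Bool) -> d)  [subst: {c:=(List Int -> List d)} | 2 pending]
  -> decompose arrow: push (Bool -> a)~(Int -> Bool), (a -> Bool)~d
step 3: unify (Bool -> a) ~ (Int -> Bool)  [subst: {c:=(List Int -> List d)} | 3 pending]
  -> decompose arrow: push Bool~Int, a~Bool
step 4: unify Bool ~ Int  [subst: {c:=(List Int -> List d)} | 4 pending]
  clash: Bool vs Int

Answer: FAIL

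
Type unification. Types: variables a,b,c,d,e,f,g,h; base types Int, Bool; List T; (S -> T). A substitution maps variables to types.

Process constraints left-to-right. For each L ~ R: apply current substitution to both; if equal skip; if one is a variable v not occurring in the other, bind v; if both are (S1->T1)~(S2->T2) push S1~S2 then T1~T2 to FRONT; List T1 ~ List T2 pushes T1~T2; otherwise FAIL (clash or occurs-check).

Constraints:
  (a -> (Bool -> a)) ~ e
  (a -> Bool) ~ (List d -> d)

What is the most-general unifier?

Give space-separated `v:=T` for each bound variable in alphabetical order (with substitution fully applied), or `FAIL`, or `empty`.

step 1: unify (a -> (Bool -> a)) ~ e  [subst: {-} | 1 pending]
  bind e := (a -> (Bool -> a))
step 2: unify (a -> Bool) ~ (List d -> d)  [subst: {e:=(a -> (Bool -> a))} | 0 pending]
  -> decompose arrow: push a~List d, Bool~d
step 3: unify a ~ List d  [subst: {e:=(a -> (Bool -> a))} | 1 pending]
  bind a := List d
step 4: unify Bool ~ d  [subst: {e:=(a -> (Bool -> a)), a:=List d} | 0 pending]
  bind d := Bool

Answer: a:=List Bool d:=Bool e:=(List Bool -> (Bool -> List Bool))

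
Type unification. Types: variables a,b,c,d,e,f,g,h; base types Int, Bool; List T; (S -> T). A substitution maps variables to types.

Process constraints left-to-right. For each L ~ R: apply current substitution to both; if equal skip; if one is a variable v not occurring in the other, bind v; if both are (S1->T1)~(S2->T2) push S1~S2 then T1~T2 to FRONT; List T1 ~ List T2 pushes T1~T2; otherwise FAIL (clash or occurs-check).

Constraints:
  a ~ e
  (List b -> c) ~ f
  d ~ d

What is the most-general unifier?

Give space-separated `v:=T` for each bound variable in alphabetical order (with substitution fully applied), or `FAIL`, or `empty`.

step 1: unify a ~ e  [subst: {-} | 2 pending]
  bind a := e
step 2: unify (List b -> c) ~ f  [subst: {a:=e} | 1 pending]
  bind f := (List b -> c)
step 3: unify d ~ d  [subst: {a:=e, f:=(List b -> c)} | 0 pending]
  -> identical, skip

Answer: a:=e f:=(List b -> c)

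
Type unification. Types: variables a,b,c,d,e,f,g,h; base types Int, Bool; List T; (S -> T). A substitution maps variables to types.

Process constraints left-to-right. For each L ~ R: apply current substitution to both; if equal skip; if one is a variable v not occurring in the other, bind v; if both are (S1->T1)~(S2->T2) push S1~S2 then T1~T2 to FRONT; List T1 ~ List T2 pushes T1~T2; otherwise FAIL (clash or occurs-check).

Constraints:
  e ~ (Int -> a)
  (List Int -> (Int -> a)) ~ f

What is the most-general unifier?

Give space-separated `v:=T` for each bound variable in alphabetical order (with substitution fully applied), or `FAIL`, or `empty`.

step 1: unify e ~ (Int -> a)  [subst: {-} | 1 pending]
  bind e := (Int -> a)
step 2: unify (List Int -> (Int -> a)) ~ f  [subst: {e:=(Int -> a)} | 0 pending]
  bind f := (List Int -> (Int -> a))

Answer: e:=(Int -> a) f:=(List Int -> (Int -> a))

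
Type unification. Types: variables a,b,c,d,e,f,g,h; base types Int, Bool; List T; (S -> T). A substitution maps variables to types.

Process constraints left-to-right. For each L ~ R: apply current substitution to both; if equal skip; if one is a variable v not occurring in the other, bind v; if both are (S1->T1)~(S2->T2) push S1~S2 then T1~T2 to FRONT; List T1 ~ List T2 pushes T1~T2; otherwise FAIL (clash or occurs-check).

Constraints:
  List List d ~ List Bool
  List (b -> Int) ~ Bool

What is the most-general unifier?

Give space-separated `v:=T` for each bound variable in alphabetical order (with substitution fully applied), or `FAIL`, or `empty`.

Answer: FAIL

Derivation:
step 1: unify List List d ~ List Bool  [subst: {-} | 1 pending]
  -> decompose List: push List d~Bool
step 2: unify List d ~ Bool  [subst: {-} | 1 pending]
  clash: List d vs Bool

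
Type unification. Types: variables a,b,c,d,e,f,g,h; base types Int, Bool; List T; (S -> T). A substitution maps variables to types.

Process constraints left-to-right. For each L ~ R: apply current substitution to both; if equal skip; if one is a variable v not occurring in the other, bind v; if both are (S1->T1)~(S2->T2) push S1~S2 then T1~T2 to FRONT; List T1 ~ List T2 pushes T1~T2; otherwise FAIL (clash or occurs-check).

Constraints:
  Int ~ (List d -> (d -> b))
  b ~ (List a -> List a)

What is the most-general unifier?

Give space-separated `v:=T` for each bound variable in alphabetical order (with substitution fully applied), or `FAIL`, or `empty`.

Answer: FAIL

Derivation:
step 1: unify Int ~ (List d -> (d -> b))  [subst: {-} | 1 pending]
  clash: Int vs (List d -> (d -> b))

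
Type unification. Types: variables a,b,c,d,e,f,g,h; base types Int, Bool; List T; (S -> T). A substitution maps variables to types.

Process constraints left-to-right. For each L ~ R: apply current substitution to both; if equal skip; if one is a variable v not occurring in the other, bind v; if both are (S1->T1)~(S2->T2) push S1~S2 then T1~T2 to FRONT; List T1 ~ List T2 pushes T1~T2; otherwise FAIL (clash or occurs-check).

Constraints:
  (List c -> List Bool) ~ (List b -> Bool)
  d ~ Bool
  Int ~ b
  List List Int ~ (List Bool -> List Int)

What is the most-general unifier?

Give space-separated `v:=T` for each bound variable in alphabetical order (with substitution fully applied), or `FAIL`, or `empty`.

Answer: FAIL

Derivation:
step 1: unify (List c -> List Bool) ~ (List b -> Bool)  [subst: {-} | 3 pending]
  -> decompose arrow: push List c~List b, List Bool~Bool
step 2: unify List c ~ List b  [subst: {-} | 4 pending]
  -> decompose List: push c~b
step 3: unify c ~ b  [subst: {-} | 4 pending]
  bind c := b
step 4: unify List Bool ~ Bool  [subst: {c:=b} | 3 pending]
  clash: List Bool vs Bool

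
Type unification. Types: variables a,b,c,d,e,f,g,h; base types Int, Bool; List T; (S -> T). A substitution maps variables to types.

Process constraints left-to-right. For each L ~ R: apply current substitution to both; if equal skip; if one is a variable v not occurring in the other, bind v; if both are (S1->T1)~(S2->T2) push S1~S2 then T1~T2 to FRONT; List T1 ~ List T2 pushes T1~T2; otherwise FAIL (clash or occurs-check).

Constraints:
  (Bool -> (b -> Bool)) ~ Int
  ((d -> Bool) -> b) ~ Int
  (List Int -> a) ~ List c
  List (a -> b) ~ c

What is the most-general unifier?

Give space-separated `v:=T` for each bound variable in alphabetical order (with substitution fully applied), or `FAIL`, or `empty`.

step 1: unify (Bool -> (b -> Bool)) ~ Int  [subst: {-} | 3 pending]
  clash: (Bool -> (b -> Bool)) vs Int

Answer: FAIL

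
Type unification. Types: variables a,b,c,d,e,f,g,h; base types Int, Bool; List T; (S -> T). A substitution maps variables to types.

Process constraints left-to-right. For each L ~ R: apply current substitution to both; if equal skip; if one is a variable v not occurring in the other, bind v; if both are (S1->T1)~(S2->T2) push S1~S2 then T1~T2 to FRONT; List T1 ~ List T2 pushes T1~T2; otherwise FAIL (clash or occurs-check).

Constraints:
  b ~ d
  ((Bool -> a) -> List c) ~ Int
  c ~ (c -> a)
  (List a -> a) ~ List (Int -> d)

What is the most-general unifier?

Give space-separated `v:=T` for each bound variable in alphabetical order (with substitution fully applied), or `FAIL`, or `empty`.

step 1: unify b ~ d  [subst: {-} | 3 pending]
  bind b := d
step 2: unify ((Bool -> a) -> List c) ~ Int  [subst: {b:=d} | 2 pending]
  clash: ((Bool -> a) -> List c) vs Int

Answer: FAIL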